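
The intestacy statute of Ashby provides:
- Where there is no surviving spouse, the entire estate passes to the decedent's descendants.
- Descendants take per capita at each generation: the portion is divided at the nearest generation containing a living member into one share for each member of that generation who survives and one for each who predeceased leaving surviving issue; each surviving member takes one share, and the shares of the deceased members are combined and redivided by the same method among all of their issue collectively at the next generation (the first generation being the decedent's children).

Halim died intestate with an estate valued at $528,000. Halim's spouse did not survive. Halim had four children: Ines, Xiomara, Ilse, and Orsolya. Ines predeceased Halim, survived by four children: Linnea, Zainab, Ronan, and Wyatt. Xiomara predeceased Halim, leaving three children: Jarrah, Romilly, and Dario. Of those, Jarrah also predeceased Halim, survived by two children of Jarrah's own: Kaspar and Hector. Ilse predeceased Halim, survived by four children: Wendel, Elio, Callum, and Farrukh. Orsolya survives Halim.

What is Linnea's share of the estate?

The entire $528,000 passes to the descendants.
That amount ($528,000) is divided at the children's generation into 4 shares of $132,000. Orsolya takes $132,000. The 3 shares of the deceased (Ines, Xiomara, and Ilse) are combined into a pool of $396,000.
That pool ($396,000) is divided at the grandchildren's generation into 11 shares of $36,000. Linnea, Zainab, Ronan, Wyatt, Romilly, Dario, Wendel, Elio, Callum, and Farrukh each take $36,000. The remaining share for the deceased Jarrah ($36,000) is carried to the next generation.
That pool ($36,000) is divided at the great-grandchildren's generation equally among Kaspar and Hector: $18,000 each.

Linnea receives $36,000.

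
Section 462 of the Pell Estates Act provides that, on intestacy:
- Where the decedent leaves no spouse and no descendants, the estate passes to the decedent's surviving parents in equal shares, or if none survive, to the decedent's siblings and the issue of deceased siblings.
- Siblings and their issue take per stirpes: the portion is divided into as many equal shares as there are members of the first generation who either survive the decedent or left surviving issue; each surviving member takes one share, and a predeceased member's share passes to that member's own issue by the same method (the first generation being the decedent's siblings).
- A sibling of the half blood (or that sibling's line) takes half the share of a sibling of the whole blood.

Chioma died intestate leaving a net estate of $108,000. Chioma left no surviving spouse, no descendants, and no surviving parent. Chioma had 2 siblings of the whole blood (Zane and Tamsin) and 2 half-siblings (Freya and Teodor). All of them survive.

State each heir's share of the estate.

Freya: $18,000; Zane: $36,000; Tamsin: $36,000; Teodor: $18,000

The entire $108,000 passes to the siblings and their issue.
Counting each half-blood sibling's line as half a unit, there are 3 units in $108,000, so one unit is $36,000. Whole-blood lines (Zane and Tamsin) take $36,000 each; half-blood lines (Freya and Teodor) take $18,000 each.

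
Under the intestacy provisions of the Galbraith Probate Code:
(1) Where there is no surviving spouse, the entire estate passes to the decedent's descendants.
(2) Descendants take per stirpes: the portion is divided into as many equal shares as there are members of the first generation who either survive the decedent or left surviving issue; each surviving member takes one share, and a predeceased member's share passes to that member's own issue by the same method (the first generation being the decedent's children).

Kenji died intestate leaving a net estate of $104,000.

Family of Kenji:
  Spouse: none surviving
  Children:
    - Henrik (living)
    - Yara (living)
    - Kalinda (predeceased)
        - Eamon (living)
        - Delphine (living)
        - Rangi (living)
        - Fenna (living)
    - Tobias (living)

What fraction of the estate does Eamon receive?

The entire $104,000 passes to the descendants.
That amount ($104,000) is divided into 4 shares of $26,000: Henrik, Yara, and Tobias each take $26,000; Kalinda's $26,000 share passes to Kalinda's issue.
Kalinda's share ($26,000) is divided into 4 shares of $6,500: Eamon, Delphine, Rangi, and Fenna each take $6,500.

Eamon receives 1/16 of the estate.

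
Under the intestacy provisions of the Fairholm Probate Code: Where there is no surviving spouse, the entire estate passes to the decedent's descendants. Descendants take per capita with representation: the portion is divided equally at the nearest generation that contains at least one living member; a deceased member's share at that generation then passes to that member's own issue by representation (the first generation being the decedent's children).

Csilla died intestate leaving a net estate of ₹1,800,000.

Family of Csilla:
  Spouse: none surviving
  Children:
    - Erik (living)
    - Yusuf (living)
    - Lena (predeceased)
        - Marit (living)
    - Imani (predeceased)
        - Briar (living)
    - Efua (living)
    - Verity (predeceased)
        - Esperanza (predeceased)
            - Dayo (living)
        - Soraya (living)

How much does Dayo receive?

Dayo receives ₹150,000.

The entire ₹1,800,000 passes to the descendants.
That amount (₹1,800,000) is divided into 6 shares of ₹300,000: Erik, Yusuf, and Efua each take ₹300,000; Lena's ₹300,000 share passes to Lena's issue; Imani's ₹300,000 share passes to Imani's issue; Verity's ₹300,000 share passes to Verity's issue.
Lena's share (₹300,000) passes entirely to Marit.
Imani's share (₹300,000) passes entirely to Briar.
Verity's share (₹300,000) is divided into 2 shares of ₹150,000: Soraya takes ₹150,000; Esperanza's ₹150,000 share passes to Esperanza's issue.
Esperanza's share (₹150,000) passes entirely to Dayo.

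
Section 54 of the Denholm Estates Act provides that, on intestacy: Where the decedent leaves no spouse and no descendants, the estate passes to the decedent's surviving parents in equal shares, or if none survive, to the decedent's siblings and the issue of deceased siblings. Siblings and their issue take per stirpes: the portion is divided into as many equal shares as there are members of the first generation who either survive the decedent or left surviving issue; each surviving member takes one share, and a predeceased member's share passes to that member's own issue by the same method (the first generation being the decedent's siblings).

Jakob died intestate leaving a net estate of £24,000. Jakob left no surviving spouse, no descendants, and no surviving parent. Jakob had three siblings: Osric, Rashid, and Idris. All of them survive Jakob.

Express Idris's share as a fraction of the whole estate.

The entire £24,000 passes to the siblings and their issue.
That amount (£24,000) is divided into 3 shares of £8,000: Osric, Rashid, and Idris each take £8,000.

Idris receives 1/3 of the estate.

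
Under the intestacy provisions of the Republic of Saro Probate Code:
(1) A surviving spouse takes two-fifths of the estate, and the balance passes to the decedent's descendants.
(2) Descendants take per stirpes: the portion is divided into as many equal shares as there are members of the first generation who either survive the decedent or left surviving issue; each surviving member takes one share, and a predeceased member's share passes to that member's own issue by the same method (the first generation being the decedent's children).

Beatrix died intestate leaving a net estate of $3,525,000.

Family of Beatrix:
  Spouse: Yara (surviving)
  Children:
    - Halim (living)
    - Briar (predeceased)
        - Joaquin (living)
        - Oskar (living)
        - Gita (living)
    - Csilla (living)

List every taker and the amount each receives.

Yara: $1,410,000; Halim: $705,000; Joaquin: $235,000; Oskar: $235,000; Gita: $235,000; Csilla: $705,000

Yara takes two-fifths of $3,525,000 = $1,410,000. The remaining $2,115,000 passes to the descendants.
The descendants' portion ($2,115,000) is divided into 3 shares of $705,000: Halim and Csilla each take $705,000; Briar's $705,000 share passes to Briar's issue.
Briar's share ($705,000) is divided into 3 shares of $235,000: Joaquin, Oskar, and Gita each take $235,000.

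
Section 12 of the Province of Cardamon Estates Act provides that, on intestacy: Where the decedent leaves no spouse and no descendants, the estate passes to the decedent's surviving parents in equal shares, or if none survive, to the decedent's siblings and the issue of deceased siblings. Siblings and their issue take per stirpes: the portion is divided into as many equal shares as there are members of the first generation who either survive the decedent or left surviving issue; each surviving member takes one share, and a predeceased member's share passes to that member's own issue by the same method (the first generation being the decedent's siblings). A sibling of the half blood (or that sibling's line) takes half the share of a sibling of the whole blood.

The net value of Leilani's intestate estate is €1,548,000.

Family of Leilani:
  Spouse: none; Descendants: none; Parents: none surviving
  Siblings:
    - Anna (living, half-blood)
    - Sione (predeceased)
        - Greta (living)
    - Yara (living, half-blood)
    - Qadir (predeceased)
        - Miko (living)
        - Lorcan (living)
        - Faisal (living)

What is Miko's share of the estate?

Miko receives €172,000.

The entire €1,548,000 passes to the siblings and their issue.
Counting each half-blood sibling's line as half a unit, there are 3 units in €1,548,000, so one unit is €516,000. Whole-blood lines (Sione and Qadir) take €516,000 each; half-blood lines (Anna and Yara) take €258,000 each.
Sione's share (€516,000) passes entirely to Greta.
Qadir's share (€516,000) is divided into 3 shares of €172,000: Miko, Lorcan, and Faisal each take €172,000.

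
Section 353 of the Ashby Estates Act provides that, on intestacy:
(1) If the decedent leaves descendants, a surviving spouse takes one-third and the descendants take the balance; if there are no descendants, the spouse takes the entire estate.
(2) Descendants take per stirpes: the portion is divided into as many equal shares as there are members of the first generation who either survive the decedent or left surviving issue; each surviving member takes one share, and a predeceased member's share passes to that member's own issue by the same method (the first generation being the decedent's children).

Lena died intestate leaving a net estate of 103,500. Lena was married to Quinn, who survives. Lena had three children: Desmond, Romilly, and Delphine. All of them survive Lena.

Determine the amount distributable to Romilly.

Romilly receives 23,000.

Quinn takes one-third of 103,500 = 34,500. The remaining 69,000 passes to the descendants.
The descendants' portion (69,000) is divided into 3 shares of 23,000: Desmond, Romilly, and Delphine each take 23,000.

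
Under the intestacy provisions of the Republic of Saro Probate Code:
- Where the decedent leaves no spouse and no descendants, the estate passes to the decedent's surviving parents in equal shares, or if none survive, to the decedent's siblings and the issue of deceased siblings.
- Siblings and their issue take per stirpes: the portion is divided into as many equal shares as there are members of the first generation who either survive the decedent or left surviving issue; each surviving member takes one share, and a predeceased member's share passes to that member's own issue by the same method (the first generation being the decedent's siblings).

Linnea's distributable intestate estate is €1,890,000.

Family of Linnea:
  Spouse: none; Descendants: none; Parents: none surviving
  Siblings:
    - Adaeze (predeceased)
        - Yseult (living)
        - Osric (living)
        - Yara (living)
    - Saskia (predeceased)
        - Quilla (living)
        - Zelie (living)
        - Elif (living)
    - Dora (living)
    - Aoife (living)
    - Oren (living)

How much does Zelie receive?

The entire €1,890,000 passes to the siblings and their issue.
That amount (€1,890,000) is divided into 5 shares of €378,000: Dora, Aoife, and Oren each take €378,000; Adaeze's €378,000 share passes to Adaeze's issue; Saskia's €378,000 share passes to Saskia's issue.
Adaeze's share (€378,000) is divided into 3 shares of €126,000: Yseult, Osric, and Yara each take €126,000.
Saskia's share (€378,000) is divided into 3 shares of €126,000: Quilla, Zelie, and Elif each take €126,000.

Zelie receives €126,000.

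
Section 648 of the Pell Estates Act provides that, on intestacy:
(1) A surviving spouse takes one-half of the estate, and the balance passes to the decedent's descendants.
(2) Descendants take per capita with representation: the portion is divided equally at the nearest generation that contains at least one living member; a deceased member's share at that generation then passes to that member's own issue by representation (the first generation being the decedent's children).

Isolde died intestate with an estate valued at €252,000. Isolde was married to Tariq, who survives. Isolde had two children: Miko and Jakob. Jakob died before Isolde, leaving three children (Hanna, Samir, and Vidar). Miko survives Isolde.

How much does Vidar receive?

Tariq takes one-half of €252,000 = €126,000. The remaining €126,000 passes to the descendants.
The descendants' portion (€126,000) is divided into 2 shares of €63,000: Miko takes €63,000; Jakob's €63,000 share passes to Jakob's issue.
Jakob's share (€63,000) is divided into 3 shares of €21,000: Hanna, Samir, and Vidar each take €21,000.

Vidar receives €21,000.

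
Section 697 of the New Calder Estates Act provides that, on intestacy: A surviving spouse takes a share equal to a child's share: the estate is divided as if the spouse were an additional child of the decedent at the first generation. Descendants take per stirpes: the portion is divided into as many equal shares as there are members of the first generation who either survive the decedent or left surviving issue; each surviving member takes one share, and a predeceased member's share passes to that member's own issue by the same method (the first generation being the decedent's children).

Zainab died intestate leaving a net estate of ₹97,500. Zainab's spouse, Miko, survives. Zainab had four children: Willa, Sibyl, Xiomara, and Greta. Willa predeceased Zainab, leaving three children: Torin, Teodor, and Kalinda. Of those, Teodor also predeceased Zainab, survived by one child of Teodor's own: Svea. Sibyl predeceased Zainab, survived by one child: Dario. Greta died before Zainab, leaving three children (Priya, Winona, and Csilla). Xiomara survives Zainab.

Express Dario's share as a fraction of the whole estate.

The spouse counts as an additional share at the children's level, so there are 5 primary shares of ₹19,500. Miko takes one such share (₹19,500).
The children's combined portion (₹78,000) is divided into 4 shares of ₹19,500: Xiomara takes ₹19,500; Willa's ₹19,500 share passes to Willa's issue; Sibyl's ₹19,500 share passes to Sibyl's issue; Greta's ₹19,500 share passes to Greta's issue.
Willa's share (₹19,500) is divided into 3 shares of ₹6,500: Torin and Kalinda each take ₹6,500; Teodor's ₹6,500 share passes to Teodor's issue.
Teodor's share (₹6,500) passes entirely to Svea.
Sibyl's share (₹19,500) passes entirely to Dario.
Greta's share (₹19,500) is divided into 3 shares of ₹6,500: Priya, Winona, and Csilla each take ₹6,500.

Dario receives 1/5 of the estate.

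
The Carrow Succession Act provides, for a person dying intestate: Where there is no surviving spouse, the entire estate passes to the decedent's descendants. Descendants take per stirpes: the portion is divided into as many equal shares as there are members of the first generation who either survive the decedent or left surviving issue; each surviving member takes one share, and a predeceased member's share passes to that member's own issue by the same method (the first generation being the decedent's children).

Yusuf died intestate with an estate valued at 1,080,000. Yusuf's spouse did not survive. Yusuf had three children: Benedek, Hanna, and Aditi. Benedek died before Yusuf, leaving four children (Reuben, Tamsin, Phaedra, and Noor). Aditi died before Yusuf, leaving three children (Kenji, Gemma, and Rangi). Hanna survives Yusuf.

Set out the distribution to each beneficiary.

Reuben: 90,000; Tamsin: 90,000; Phaedra: 90,000; Noor: 90,000; Hanna: 360,000; Kenji: 120,000; Gemma: 120,000; Rangi: 120,000

The entire 1,080,000 passes to the descendants.
That amount (1,080,000) is divided into 3 shares of 360,000: Hanna takes 360,000; Benedek's 360,000 share passes to Benedek's issue; Aditi's 360,000 share passes to Aditi's issue.
Benedek's share (360,000) is divided into 4 shares of 90,000: Reuben, Tamsin, Phaedra, and Noor each take 90,000.
Aditi's share (360,000) is divided into 3 shares of 120,000: Kenji, Gemma, and Rangi each take 120,000.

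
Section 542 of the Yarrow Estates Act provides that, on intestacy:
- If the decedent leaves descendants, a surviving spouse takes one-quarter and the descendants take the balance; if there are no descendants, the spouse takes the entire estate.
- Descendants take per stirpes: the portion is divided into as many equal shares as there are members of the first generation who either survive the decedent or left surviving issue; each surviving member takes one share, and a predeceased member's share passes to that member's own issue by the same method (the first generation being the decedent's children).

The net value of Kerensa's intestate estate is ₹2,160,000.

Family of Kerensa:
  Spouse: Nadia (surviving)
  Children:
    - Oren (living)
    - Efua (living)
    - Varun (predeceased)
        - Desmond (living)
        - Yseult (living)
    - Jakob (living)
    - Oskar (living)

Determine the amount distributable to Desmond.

Desmond receives ₹162,000.

Nadia takes one-quarter of ₹2,160,000 = ₹540,000. The remaining ₹1,620,000 passes to the descendants.
The descendants' portion (₹1,620,000) is divided into 5 shares of ₹324,000: Oren, Efua, Jakob, and Oskar each take ₹324,000; Varun's ₹324,000 share passes to Varun's issue.
Varun's share (₹324,000) is divided into 2 shares of ₹162,000: Desmond and Yseult each take ₹162,000.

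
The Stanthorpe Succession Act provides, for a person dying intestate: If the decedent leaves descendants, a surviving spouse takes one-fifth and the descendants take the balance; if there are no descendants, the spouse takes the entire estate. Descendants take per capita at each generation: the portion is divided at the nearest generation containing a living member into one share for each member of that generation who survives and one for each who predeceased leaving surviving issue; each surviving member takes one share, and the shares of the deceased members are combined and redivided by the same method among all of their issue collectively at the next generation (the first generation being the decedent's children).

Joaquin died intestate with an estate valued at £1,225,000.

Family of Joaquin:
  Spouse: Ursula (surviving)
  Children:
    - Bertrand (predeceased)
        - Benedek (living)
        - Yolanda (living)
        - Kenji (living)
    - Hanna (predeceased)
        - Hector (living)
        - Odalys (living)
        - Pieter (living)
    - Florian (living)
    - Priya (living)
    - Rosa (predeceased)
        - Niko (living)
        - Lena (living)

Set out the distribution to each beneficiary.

Ursula: £245,000; Benedek: £73,500; Yolanda: £73,500; Kenji: £73,500; Hector: £73,500; Odalys: £73,500; Pieter: £73,500; Florian: £196,000; Priya: £196,000; Niko: £73,500; Lena: £73,500

Ursula takes one-fifth of £1,225,000 = £245,000. The remaining £980,000 passes to the descendants.
The descendants' portion (£980,000) is divided at the children's generation into 5 shares of £196,000. Florian and Priya each take £196,000. The 3 shares of the deceased (Bertrand, Hanna, and Rosa) are combined into a pool of £588,000.
That pool (£588,000) is divided at the grandchildren's generation equally among Benedek, Yolanda, Kenji, Hector, Odalys, Pieter, Niko, and Lena: £73,500 each.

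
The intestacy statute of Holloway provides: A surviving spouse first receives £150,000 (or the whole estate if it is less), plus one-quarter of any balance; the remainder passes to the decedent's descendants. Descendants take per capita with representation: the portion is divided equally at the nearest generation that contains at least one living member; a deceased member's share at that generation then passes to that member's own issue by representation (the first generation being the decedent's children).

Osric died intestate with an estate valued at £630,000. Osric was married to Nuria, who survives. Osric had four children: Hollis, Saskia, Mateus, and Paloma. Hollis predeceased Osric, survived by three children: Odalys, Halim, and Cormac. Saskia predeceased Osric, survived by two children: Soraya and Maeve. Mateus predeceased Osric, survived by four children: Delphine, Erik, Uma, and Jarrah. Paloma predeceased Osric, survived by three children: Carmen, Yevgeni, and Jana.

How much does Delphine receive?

Nuria first takes £150,000, leaving a balance of £480,000. Nuria then takes one-quarter of the balance (£120,000), for a total of £270,000. The remaining £360,000 passes to the descendants.
No child survives, so the initial division is made at the grandchildren's generation.
The descendants' portion (£360,000) is divided into 12 shares of £30,000: Odalys, Halim, Cormac, Soraya, Maeve, Delphine, Erik, Uma, Jarrah, Carmen, Yevgeni, and Jana each take £30,000.

Delphine receives £30,000.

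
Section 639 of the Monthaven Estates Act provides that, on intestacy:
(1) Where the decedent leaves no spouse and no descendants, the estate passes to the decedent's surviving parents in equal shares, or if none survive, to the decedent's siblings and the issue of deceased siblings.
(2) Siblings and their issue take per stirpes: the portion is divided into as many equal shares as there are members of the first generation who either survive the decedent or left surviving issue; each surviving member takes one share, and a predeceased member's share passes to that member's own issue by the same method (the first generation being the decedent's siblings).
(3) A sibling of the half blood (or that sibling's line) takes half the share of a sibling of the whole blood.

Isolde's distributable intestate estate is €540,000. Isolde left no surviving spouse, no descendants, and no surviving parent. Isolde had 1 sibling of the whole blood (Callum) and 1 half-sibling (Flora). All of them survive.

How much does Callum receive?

The entire €540,000 passes to the siblings and their issue.
Counting each half-blood sibling's line as half a unit, there are 3/2 units in €540,000, so one unit is €360,000. Whole-blood lines (Callum) take €360,000 each; half-blood lines (Flora) take €180,000 each.

Callum receives €360,000.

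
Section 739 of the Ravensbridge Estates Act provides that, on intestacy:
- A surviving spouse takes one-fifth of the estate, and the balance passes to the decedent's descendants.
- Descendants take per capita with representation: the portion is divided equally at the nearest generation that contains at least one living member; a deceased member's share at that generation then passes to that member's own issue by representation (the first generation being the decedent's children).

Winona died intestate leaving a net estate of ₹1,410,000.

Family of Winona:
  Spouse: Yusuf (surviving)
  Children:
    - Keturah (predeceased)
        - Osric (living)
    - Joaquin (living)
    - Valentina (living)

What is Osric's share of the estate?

Yusuf takes one-fifth of ₹1,410,000 = ₹282,000. The remaining ₹1,128,000 passes to the descendants.
The descendants' portion (₹1,128,000) is divided into 3 shares of ₹376,000: Joaquin and Valentina each take ₹376,000; Keturah's ₹376,000 share passes to Keturah's issue.
Keturah's share (₹376,000) passes entirely to Osric.

Osric receives ₹376,000.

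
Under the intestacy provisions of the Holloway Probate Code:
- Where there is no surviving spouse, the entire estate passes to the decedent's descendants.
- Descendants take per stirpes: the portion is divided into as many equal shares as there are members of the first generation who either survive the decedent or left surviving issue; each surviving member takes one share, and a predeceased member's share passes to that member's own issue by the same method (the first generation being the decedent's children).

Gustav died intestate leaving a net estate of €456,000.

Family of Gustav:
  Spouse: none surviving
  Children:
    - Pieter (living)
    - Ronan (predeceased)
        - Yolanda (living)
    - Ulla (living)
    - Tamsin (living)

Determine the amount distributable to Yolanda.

The entire €456,000 passes to the descendants.
That amount (€456,000) is divided into 4 shares of €114,000: Pieter, Ulla, and Tamsin each take €114,000; Ronan's €114,000 share passes to Ronan's issue.
Ronan's share (€114,000) passes entirely to Yolanda.

Yolanda receives €114,000.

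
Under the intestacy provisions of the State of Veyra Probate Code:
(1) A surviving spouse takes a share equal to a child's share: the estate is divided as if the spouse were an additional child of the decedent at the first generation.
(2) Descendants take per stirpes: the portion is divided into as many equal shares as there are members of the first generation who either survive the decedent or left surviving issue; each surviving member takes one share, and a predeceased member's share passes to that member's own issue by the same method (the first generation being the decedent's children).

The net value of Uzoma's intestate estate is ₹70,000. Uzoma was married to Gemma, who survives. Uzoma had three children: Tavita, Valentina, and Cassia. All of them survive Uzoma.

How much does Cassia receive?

Cassia receives ₹17,500.

The spouse counts as an additional share at the children's level, so there are 4 primary shares of ₹17,500. Gemma takes one such share (₹17,500).
The children's combined portion (₹52,500) is divided into 3 shares of ₹17,500: Tavita, Valentina, and Cassia each take ₹17,500.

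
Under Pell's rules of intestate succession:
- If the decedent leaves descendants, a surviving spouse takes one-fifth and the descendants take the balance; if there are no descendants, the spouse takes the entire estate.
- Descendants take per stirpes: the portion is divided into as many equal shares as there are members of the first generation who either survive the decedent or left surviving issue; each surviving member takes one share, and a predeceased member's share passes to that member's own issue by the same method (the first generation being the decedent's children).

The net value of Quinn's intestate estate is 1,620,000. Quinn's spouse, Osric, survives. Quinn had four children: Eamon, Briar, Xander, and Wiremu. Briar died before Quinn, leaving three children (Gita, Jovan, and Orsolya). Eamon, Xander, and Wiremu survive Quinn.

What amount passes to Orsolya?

Orsolya receives 108,000.

Osric takes one-fifth of 1,620,000 = 324,000. The remaining 1,296,000 passes to the descendants.
The descendants' portion (1,296,000) is divided into 4 shares of 324,000: Eamon, Xander, and Wiremu each take 324,000; Briar's 324,000 share passes to Briar's issue.
Briar's share (324,000) is divided into 3 shares of 108,000: Gita, Jovan, and Orsolya each take 108,000.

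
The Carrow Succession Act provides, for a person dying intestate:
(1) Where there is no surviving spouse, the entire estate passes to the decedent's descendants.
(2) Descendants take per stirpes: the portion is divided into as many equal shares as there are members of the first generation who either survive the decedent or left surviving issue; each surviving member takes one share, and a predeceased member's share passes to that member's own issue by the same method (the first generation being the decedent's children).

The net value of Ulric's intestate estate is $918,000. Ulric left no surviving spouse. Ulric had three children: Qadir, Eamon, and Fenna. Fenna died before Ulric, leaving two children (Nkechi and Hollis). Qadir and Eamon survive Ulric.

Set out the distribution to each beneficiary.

The entire $918,000 passes to the descendants.
That amount ($918,000) is divided into 3 shares of $306,000: Qadir and Eamon each take $306,000; Fenna's $306,000 share passes to Fenna's issue.
Fenna's share ($306,000) is divided into 2 shares of $153,000: Nkechi and Hollis each take $153,000.

Qadir: $306,000; Eamon: $306,000; Nkechi: $153,000; Hollis: $153,000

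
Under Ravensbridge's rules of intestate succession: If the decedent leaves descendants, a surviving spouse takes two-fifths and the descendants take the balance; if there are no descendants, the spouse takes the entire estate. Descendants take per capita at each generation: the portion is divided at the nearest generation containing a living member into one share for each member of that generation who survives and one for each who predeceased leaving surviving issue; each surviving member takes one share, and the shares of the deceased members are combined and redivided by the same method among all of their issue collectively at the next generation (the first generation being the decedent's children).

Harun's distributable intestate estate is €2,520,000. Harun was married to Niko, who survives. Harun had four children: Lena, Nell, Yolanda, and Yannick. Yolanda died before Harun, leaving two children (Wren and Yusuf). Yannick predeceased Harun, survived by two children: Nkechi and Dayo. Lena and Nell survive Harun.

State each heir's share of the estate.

Niko: €1,008,000; Lena: €378,000; Nell: €378,000; Wren: €189,000; Yusuf: €189,000; Nkechi: €189,000; Dayo: €189,000

Niko takes two-fifths of €2,520,000 = €1,008,000. The remaining €1,512,000 passes to the descendants.
The descendants' portion (€1,512,000) is divided at the children's generation into 4 shares of €378,000. Lena and Nell each take €378,000. The 2 shares of the deceased (Yolanda and Yannick) are combined into a pool of €756,000.
That pool (€756,000) is divided at the grandchildren's generation equally among Wren, Yusuf, Nkechi, and Dayo: €189,000 each.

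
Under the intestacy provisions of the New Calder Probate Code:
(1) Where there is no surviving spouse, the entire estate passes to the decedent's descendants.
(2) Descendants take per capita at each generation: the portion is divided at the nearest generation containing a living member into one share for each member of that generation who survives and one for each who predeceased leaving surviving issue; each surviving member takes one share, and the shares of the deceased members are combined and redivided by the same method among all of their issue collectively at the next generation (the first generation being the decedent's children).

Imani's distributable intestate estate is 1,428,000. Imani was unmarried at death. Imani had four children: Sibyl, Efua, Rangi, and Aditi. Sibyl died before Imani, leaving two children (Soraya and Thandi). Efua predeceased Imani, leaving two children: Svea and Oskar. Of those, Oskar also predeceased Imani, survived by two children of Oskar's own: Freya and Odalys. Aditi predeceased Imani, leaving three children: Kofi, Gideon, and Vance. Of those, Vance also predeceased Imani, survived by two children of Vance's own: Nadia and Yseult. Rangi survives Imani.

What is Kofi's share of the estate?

The entire 1,428,000 passes to the descendants.
That amount (1,428,000) is divided at the children's generation into 4 shares of 357,000. Rangi takes 357,000. The 3 shares of the deceased (Sibyl, Efua, and Aditi) are combined into a pool of 1,071,000.
That pool (1,071,000) is divided at the grandchildren's generation into 7 shares of 153,000. Soraya, Thandi, Svea, Kofi, and Gideon each take 153,000. The 2 shares of the deceased (Oskar and Vance) are combined into a pool of 306,000.
That pool (306,000) is divided at the great-grandchildren's generation equally among Freya, Odalys, Nadia, and Yseult: 76,500 each.

Kofi receives 153,000.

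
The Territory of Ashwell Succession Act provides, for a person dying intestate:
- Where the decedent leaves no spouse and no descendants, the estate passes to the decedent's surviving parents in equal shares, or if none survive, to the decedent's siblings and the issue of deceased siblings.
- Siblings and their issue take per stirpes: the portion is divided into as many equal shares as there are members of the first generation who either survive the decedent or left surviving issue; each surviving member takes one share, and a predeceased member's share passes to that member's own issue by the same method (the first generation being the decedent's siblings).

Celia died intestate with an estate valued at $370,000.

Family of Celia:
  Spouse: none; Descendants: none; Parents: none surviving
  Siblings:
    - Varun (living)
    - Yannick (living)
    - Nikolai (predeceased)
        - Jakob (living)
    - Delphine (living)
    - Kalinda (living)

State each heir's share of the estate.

The entire $370,000 passes to the siblings and their issue.
That amount ($370,000) is divided into 5 shares of $74,000: Varun, Yannick, Delphine, and Kalinda each take $74,000; Nikolai's $74,000 share passes to Nikolai's issue.
Nikolai's share ($74,000) passes entirely to Jakob.

Varun: $74,000; Yannick: $74,000; Jakob: $74,000; Delphine: $74,000; Kalinda: $74,000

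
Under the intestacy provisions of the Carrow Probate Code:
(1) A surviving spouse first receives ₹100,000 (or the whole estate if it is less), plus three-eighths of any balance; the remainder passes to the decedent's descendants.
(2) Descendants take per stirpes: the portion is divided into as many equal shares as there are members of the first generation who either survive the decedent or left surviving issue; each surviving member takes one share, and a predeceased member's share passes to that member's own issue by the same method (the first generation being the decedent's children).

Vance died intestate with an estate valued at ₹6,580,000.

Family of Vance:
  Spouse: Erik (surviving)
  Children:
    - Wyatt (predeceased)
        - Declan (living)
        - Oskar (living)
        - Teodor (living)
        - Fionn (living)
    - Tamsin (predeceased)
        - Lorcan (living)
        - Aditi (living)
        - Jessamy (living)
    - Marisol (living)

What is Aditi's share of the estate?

Aditi receives ₹450,000.

Erik first takes ₹100,000, leaving a balance of ₹6,480,000. Erik then takes three-eighths of the balance (₹2,430,000), for a total of ₹2,530,000. The remaining ₹4,050,000 passes to the descendants.
The descendants' portion (₹4,050,000) is divided into 3 shares of ₹1,350,000: Marisol takes ₹1,350,000; Wyatt's ₹1,350,000 share passes to Wyatt's issue; Tamsin's ₹1,350,000 share passes to Tamsin's issue.
Wyatt's share (₹1,350,000) is divided into 4 shares of ₹337,500: Declan, Oskar, Teodor, and Fionn each take ₹337,500.
Tamsin's share (₹1,350,000) is divided into 3 shares of ₹450,000: Lorcan, Aditi, and Jessamy each take ₹450,000.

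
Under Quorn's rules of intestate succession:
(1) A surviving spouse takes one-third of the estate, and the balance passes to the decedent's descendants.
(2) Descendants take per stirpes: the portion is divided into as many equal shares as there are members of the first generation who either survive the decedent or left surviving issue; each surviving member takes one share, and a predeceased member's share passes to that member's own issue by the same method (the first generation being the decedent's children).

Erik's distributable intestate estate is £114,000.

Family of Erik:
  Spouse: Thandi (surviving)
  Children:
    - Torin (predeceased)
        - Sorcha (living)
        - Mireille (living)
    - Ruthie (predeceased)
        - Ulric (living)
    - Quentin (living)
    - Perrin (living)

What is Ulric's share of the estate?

Thandi takes one-third of £114,000 = £38,000. The remaining £76,000 passes to the descendants.
The descendants' portion (£76,000) is divided into 4 shares of £19,000: Quentin and Perrin each take £19,000; Torin's £19,000 share passes to Torin's issue; Ruthie's £19,000 share passes to Ruthie's issue.
Torin's share (£19,000) is divided into 2 shares of £9,500: Sorcha and Mireille each take £9,500.
Ruthie's share (£19,000) passes entirely to Ulric.

Ulric receives £19,000.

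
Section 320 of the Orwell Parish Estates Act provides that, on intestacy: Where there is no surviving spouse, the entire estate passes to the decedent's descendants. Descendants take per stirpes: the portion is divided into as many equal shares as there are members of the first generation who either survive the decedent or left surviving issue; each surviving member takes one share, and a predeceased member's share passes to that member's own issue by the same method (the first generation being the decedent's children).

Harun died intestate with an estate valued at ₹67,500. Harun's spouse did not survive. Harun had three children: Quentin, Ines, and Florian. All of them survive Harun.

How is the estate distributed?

Quentin: ₹22,500; Ines: ₹22,500; Florian: ₹22,500

The entire ₹67,500 passes to the descendants.
That amount (₹67,500) is divided into 3 shares of ₹22,500: Quentin, Ines, and Florian each take ₹22,500.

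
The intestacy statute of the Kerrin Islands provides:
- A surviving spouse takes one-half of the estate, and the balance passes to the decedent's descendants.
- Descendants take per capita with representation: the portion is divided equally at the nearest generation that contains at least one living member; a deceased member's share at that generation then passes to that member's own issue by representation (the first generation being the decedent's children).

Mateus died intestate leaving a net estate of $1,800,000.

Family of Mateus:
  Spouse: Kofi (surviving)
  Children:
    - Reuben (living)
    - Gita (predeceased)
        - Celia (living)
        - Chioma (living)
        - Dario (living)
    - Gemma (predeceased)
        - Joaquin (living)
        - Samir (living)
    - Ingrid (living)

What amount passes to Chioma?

Kofi takes one-half of $1,800,000 = $900,000. The remaining $900,000 passes to the descendants.
The descendants' portion ($900,000) is divided into 4 shares of $225,000: Reuben and Ingrid each take $225,000; Gita's $225,000 share passes to Gita's issue; Gemma's $225,000 share passes to Gemma's issue.
Gita's share ($225,000) is divided into 3 shares of $75,000: Celia, Chioma, and Dario each take $75,000.
Gemma's share ($225,000) is divided into 2 shares of $112,500: Joaquin and Samir each take $112,500.

Chioma receives $75,000.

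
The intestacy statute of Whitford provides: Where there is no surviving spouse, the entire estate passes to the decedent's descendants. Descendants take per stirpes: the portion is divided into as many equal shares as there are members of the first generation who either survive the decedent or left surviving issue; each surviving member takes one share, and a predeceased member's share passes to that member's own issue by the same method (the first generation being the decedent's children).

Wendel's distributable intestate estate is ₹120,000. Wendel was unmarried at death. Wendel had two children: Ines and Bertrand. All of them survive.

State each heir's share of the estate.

Ines: ₹60,000; Bertrand: ₹60,000

The entire ₹120,000 passes to the descendants.
That amount (₹120,000) is divided into 2 shares of ₹60,000: Ines and Bertrand each take ₹60,000.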